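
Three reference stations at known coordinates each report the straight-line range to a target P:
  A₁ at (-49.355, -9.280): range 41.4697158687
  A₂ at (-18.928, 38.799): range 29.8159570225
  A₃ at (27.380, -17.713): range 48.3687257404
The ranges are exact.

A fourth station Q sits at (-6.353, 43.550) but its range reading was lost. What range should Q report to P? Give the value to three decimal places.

34.410

eq1: (x + 49.355)² + (y + 9.280)² = 41.4697158687²
eq2: (x + 18.928)² + (y − 38.799)² = 29.8159570225²
eq3: (x − 27.380)² + (y + 17.713)² = 48.3687257404²
eq2−eq1, eq2−eq3 (x²,y² cancel):
  -60.854·x − 96.158·y = -172.343201
  92.616·x − 113.024·y = -2250.759153
det = -60.854·-113.024 − -96.158·92.616 = 15783.731824
x = (-172.343201·-113.024 − -96.158·-2250.759153) / 15783.731824 = -12.478011
y = (-60.854·-2250.759153 − -172.343201·92.616) / 15783.731824 = 9.689054
|P − Q| = √((-12.478011 − -6.353)² + (9.689054 − 43.550)²) = 34.410455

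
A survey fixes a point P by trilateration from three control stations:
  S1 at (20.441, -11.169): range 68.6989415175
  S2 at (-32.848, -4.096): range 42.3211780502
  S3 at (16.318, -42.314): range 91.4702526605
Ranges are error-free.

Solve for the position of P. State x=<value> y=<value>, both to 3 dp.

eq1: (x − 20.441)² + (y + 11.169)² = 68.6989415175²
eq2: (x + 32.848)² + (y + 4.096)² = 42.3211780502²
eq3: (x − 16.318)² + (y + 42.314)² = 91.4702526605²
eq3−eq2, eq3−eq1 (x²,y² cancel):
  -98.332·x + 76.436·y = 5614.741610
  8.246·x + 62.290·y = 2133.091878
det = -98.332·62.290 − 76.436·8.246 = -6755.391536
x = (5614.741610·62.290 − 76.436·2133.091878) / -6755.391536 = -27.636776
y = (-98.332·2133.091878 − 5614.741610·8.246) / -6755.391536 = 37.903110

x=-27.637 y=37.903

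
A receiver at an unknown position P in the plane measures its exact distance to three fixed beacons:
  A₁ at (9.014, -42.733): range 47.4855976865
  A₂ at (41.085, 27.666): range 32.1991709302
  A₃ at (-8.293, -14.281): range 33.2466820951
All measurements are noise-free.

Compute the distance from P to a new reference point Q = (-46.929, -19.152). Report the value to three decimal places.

eq1: (x − 9.014)² + (y + 42.733)² = 47.4855976865²
eq2: (x − 41.085)² + (y − 27.666)² = 32.1991709302²
eq3: (x + 8.293)² + (y + 14.281)² = 33.2466820951²
eq1−eq2, eq1−eq3 (x²,y² cancel):
  64.142·x + 140.798·y = 1764.118675
  -34.614·x + 56.904·y = -485.100558
det = 64.142·56.904 − 140.798·-34.614 = 8523.518340
x = (1764.118675·56.904 − 140.798·-485.100558) / 8523.518340 = 19.790724
y = (64.142·-485.100558 − 1764.118675·-34.614) / 8523.518340 = 3.513559
|P − Q| = √((19.790724 − -46.929)² + (3.513559 − -19.152)²) = 70.464524

70.465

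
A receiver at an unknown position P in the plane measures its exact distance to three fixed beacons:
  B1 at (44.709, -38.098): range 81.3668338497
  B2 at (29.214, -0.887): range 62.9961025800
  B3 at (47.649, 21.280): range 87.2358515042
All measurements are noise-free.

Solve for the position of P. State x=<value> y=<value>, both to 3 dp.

eq1: (x − 44.709)² + (y + 38.098)² = 81.3668338497²
eq2: (x − 29.214)² + (y + 0.887)² = 62.9961025800²
eq3: (x − 47.649)² + (y − 21.280)² = 87.2358515042²
eq1−eq2, eq1−eq3 (x²,y² cancel):
  -30.990·x + 74.422·y = 55.944990
  5.880·x + 118.756·y = -1716.618821
det = -30.990·118.756 − 74.422·5.880 = -4117.849800
x = (55.944990·118.756 − 74.422·-1716.618821) / -4117.849800 = -32.637910
y = (-30.990·-1716.618821 − 55.944990·5.880) / -4117.849800 = -12.838997

x=-32.638 y=-12.839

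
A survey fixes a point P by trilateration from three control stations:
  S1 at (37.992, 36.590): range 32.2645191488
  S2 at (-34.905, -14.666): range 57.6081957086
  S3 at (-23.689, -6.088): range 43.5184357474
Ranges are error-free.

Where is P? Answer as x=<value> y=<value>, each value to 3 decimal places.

x=8.783 y=22.885

eq1: (x − 37.992)² + (y − 36.590)² = 32.2645191488²
eq2: (x + 34.905)² + (y + 14.666)² = 57.6081957086²
eq3: (x + 23.689)² + (y + 6.088)² = 43.5184357474²
eq1−eq3, eq1−eq2 (x²,y² cancel):
  -123.362·x − 85.356·y = -3036.842753
  -145.794·x − 102.512·y = -3626.474600
det = -123.362·-102.512 − -85.356·-145.794 = 201.692680
x = (-3036.842753·-102.512 − -85.356·-3626.474600) / 201.692680 = 8.782958
y = (-123.362·-3626.474600 − -3036.842753·-145.794) / 201.692680 = 22.884853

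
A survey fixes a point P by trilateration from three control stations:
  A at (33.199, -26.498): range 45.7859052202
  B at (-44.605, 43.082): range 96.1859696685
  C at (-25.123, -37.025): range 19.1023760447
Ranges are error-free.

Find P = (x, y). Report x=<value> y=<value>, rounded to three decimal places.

x=-8.242 y=-45.966

eq1: (x − 33.199)² + (y + 26.498)² = 45.7859052202²
eq2: (x + 44.605)² + (y − 43.082)² = 96.1859696685²
eq3: (x + 25.123)² + (y + 37.025)² = 19.1023760447²
eq3−eq1, eq3−eq2 (x²,y² cancel):
  116.644·x + 21.054·y = -1929.146495
  -38.964·x + 160.214·y = -7043.190996
det = 116.644·160.214 − 21.054·-38.964 = 19508.349872
x = (-1929.146495·160.214 − 21.054·-7043.190996) / 19508.349872 = -8.242057
y = (116.644·-7043.190996 − -1929.146495·-38.964) / 19508.349872 = -45.965612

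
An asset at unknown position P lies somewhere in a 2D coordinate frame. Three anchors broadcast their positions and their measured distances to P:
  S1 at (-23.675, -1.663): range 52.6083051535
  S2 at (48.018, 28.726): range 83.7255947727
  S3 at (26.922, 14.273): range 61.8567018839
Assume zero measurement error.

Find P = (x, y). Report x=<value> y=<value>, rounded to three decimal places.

eq1: (x + 23.675)² + (y + 1.663)² = 52.6083051535²
eq2: (x − 48.018)² + (y − 28.726)² = 83.7255947727²
eq3: (x − 26.922)² + (y − 14.273)² = 61.8567018839²
eq3−eq2, eq3−eq1 (x²,y² cancel):
  42.192·x + 28.906·y = -981.324865
  -101.194·x − 31.872·y = 693.376378
det = 42.192·-31.872 − 28.906·-101.194 = 1580.370340
x = (-981.324865·-31.872 − 28.906·693.376378) / 1580.370340 = 7.108491
y = (42.192·693.376378 − -981.324865·-101.194) / 1580.370340 = -44.324580

x=7.108 y=-44.325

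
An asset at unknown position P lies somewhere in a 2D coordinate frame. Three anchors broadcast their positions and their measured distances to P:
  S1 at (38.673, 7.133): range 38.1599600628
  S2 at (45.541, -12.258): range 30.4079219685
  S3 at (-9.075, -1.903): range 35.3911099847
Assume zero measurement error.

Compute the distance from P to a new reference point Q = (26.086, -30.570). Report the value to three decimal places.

10.013

eq1: (x − 38.673)² + (y − 7.133)² = 38.1599600628²
eq2: (x − 45.541)² + (y + 12.258)² = 30.4079219685²
eq3: (x + 9.075)² + (y + 1.903)² = 35.3911099847²
eq2−eq3, eq2−eq1 (x²,y² cancel):
  -109.232·x + 20.710·y = -2466.153159
  -13.736·x + 38.782·y = -1209.301461
det = -109.232·38.782 − 20.710·-13.736 = -3951.762864
x = (-2466.153159·38.782 − 20.710·-1209.301461) / -3951.762864 = 17.864867
y = (-109.232·-1209.301461 − -2466.153159·-13.736) / -3951.762864 = -24.854563
|P − Q| = √((17.864867 − 26.086)² + (-24.854563 − -30.570)²) = 10.012655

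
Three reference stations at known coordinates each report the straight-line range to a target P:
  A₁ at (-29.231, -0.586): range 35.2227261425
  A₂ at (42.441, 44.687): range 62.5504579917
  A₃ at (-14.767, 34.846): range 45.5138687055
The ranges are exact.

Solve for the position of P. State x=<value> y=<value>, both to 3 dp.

x=5.595 y=-5.859

eq1: (x + 29.231)² + (y + 0.586)² = 35.2227261425²
eq2: (x − 42.441)² + (y − 44.687)² = 62.5504579917²
eq3: (x + 14.767)² + (y − 34.846)² = 45.5138687055²
eq3−eq2, eq3−eq1 (x²,y² cancel):
  114.416·x + 19.682·y = 524.810895
  -28.928·x − 70.864·y = 253.358560
det = 114.416·-70.864 − 19.682·-28.928 = -7538.614528
x = (524.810895·-70.864 − 19.682·253.358560) / -7538.614528 = 5.594768
y = (114.416·253.358560 − 524.810895·-28.928) / -7538.614528 = -5.859167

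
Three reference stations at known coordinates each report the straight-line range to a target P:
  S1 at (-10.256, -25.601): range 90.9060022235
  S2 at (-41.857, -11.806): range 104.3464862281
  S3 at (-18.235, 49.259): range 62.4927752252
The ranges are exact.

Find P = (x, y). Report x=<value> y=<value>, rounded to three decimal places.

eq1: (x + 10.256)² + (y + 25.601)² = 90.9060022235²
eq2: (x + 41.857)² + (y + 11.806)² = 104.3464862281²
eq3: (x + 18.235)² + (y − 49.259)² = 62.4927752252²
eq1−eq2, eq1−eq3 (x²,y² cancel):
  -63.202·x + 27.590·y = -1493.494600
  -15.958·x + 149.720·y = 6356.921854
det = -63.202·149.720 − 27.590·-15.958 = -9022.322220
x = (-1493.494600·149.720 − 27.590·6356.921854) / -9022.322220 = 44.222926
y = (-63.202·6356.921854 − -1493.494600·-15.958) / -9022.322220 = 47.172264

x=44.223 y=47.172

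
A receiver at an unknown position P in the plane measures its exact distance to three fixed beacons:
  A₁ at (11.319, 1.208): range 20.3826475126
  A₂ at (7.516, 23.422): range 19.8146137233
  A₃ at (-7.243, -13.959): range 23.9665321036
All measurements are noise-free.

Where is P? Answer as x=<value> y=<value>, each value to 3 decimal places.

x=-7.067 y=10.007

eq1: (x − 11.319)² + (y − 1.208)² = 20.3826475126²
eq2: (x − 7.516)² + (y − 23.422)² = 19.8146137233²
eq3: (x + 7.243)² + (y + 13.959)² = 23.9665321036²
eq2−eq3, eq2−eq1 (x²,y² cancel):
  -29.518·x − 74.762·y = -539.541354
  7.606·x − 44.428·y = -498.334718
det = -29.518·-44.428 − -74.762·7.606 = 1880.065476
x = (-539.541354·-44.428 − -74.762·-498.334718) / 1880.065476 = -7.066646
y = (-29.518·-498.334718 − -539.541354·7.606) / 1880.065476 = 10.006883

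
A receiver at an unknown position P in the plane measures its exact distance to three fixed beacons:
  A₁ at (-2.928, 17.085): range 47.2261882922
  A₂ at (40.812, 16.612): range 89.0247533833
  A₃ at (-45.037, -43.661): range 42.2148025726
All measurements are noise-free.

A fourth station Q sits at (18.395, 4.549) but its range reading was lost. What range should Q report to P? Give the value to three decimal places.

65.032

eq1: (x + 2.928)² + (y − 17.085)² = 47.2261882922²
eq2: (x − 40.812)² + (y − 16.612)² = 89.0247533833²
eq3: (x + 45.037)² + (y + 43.661)² = 42.2148025726²
eq2−eq3, eq2−eq1 (x²,y² cancel):
  -171.698·x − 120.546·y = 8136.353561
  -87.480·x + 0.946·y = 4053.986375
det = -171.698·0.946 − -120.546·-87.480 = -10707.790388
x = (8136.353561·0.946 − -120.546·4053.986375) / -10707.790388 = -46.357728
y = (-171.698·4053.986375 − 8136.353561·-87.480) / -10707.790388 = -1.466863
|P − Q| = √((-46.357728 − 18.395)² + (-1.466863 − 4.549)²) = 65.031580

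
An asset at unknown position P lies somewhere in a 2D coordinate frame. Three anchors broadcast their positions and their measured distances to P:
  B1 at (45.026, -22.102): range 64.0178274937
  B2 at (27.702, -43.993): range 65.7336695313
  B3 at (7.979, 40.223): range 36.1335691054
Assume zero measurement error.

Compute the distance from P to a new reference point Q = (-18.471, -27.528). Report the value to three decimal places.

37.650

eq1: (x − 45.026)² + (y + 22.102)² = 64.0178274937²
eq2: (x − 27.702)² + (y + 43.993)² = 65.7336695313²
eq3: (x − 7.979)² + (y − 40.223)² = 36.1335691054²
eq2−eq3, eq2−eq1 (x²,y² cancel):
  -39.446·x + 168.432·y = 1994.049811
  34.648·x + 43.782·y = 35.687300
det = -39.446·43.782 − 168.432·34.648 = -7562.856708
x = (1994.049811·43.782 − 168.432·35.687300) / -7562.856708 = -10.748928
y = (-39.446·35.687300 − 1994.049811·34.648) / -7562.856708 = 9.321552
|P − Q| = √((-10.748928 − -18.471)² + (9.321552 − -27.528)²) = 37.649965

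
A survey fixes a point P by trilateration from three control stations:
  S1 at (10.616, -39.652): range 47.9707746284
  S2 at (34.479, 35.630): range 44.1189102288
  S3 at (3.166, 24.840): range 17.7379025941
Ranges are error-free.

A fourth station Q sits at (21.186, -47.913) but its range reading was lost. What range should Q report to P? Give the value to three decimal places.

eq1: (x − 10.616)² + (y + 39.652)² = 47.9707746284²
eq2: (x − 34.479)² + (y − 35.630)² = 44.1189102288²
eq3: (x − 3.166)² + (y − 24.840)² = 17.7379025941²
eq2−eq1, eq2−eq3 (x²,y² cancel):
  -47.726·x − 150.564·y = -1128.034760
  -62.626·x − 21.580·y = -199.404134
det = -47.726·-21.580 − -150.564·-62.626 = -8399.293984
x = (-1128.034760·-21.580 − -150.564·-199.404134) / -8399.293984 = 0.676258
y = (-47.726·-199.404134 − -1128.034760·-62.626) / -8399.293984 = 7.277700
|P − Q| = √((0.676258 − 21.186)² + (7.277700 − -47.913)²) = 58.878374

58.878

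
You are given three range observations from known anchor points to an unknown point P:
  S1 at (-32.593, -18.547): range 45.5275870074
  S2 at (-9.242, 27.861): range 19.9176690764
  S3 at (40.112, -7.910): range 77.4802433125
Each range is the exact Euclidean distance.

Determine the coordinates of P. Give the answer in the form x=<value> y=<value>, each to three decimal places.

eq1: (x + 32.593)² + (y + 18.547)² = 45.5275870074²
eq2: (x + 9.242)² + (y − 27.861)² = 19.9176690764²
eq3: (x − 40.112)² + (y + 7.910)² = 77.4802433125²
eq3−eq1, eq3−eq2 (x²,y² cancel):
  -145.410·x − 21.274·y = 3665.181139
  -98.708·x + 71.542·y = 4796.583803
det = -145.410·71.542 − -21.274·-98.708 = -12502.836212
x = (3665.181139·71.542 − -21.274·4796.583803) / -12502.836212 = -29.133943
y = (-145.410·4796.583803 − 3665.181139·-98.708) / -12502.836212 = 26.848992

x=-29.134 y=26.849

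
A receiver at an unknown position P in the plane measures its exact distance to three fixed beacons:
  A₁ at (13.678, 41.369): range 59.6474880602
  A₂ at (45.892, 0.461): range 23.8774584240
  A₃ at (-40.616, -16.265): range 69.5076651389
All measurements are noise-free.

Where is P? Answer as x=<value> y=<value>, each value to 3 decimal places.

eq1: (x − 13.678)² + (y − 41.369)² = 59.6474880602²
eq2: (x − 45.892)² + (y − 0.461)² = 23.8774584240²
eq3: (x + 40.616)² + (y + 16.265)² = 69.5076651389²
eq3−eq1, eq3−eq2 (x²,y² cancel):
  108.588·x + 115.268·y = 1257.764845
  173.016·x + 33.452·y = 4453.260996
det = 108.588·33.452 − 115.268·173.016 = -16310.722512
x = (1257.764845·33.452 − 115.268·4453.260996) / -16310.722512 = 28.891653
y = (108.588·4453.260996 − 1257.764845·173.016) / -16310.722512 = -16.305670

x=28.892 y=-16.306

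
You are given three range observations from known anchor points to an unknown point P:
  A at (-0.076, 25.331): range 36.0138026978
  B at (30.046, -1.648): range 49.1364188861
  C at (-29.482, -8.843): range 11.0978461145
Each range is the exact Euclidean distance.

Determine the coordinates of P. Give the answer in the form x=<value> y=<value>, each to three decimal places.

x=-18.952 y=-5.340

eq1: (x + 0.076)² + (y − 25.331)² = 36.0138026978²
eq2: (x − 30.046)² + (y + 1.648)² = 49.1364188861²
eq3: (x + 29.482)² + (y + 8.843)² = 11.0978461145²
eq2−eq1, eq2−eq3 (x²,y² cancel):
  -60.244·x + 53.958·y = 853.580993
  -119.056·x − 14.390·y = 2333.134426
det = -60.244·-14.390 − 53.958·-119.056 = 7290.934808
x = (853.580993·-14.390 − 53.958·2333.134426) / 7290.934808 = -18.951520
y = (-60.244·2333.134426 − 853.580993·-119.056) / 7290.934808 = -5.339975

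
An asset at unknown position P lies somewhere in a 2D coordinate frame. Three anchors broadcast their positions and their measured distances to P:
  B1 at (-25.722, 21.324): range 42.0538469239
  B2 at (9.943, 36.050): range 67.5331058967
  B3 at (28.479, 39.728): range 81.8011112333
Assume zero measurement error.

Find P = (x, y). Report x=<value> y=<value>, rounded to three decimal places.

eq1: (x + 25.722)² + (y − 21.324)² = 42.0538469239²
eq2: (x − 9.943)² + (y − 36.050)² = 67.5331058967²
eq3: (x − 28.479)² + (y − 39.728)² = 81.8011112333²
eq1−eq3, eq1−eq2 (x²,y² cancel):
  108.402·x + 36.808·y = -3649.862593
  71.330·x + 29.452·y = -2510.062862
det = 108.402·29.452 − 36.808·71.330 = 567.141064
x = (-3649.862593·29.452 − 36.808·-2510.062862) / 567.141064 = -26.634219
y = (108.402·-2510.062862 − -3649.862593·71.330) / 567.141064 = -20.719952

x=-26.634 y=-20.720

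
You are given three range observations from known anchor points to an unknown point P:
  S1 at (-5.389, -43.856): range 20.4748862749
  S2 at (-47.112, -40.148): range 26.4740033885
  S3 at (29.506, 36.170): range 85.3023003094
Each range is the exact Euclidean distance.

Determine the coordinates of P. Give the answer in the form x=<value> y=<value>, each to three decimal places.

x=-21.973 y=-31.848

eq1: (x + 5.389)² + (y + 43.856)² = 20.4748862749²
eq2: (x + 47.112)² + (y + 40.148)² = 26.4740033885²
eq3: (x − 29.506)² + (y − 36.170)² = 85.3023003094²
eq2−eq1, eq2−eq3 (x²,y² cancel):
  83.446·x − 7.416·y = -1597.360504
  153.236·x + 152.636·y = -8228.139095
det = 83.446·152.636 − -7.416·153.236 = 13873.261832
x = (-1597.360504·152.636 − -7.416·-8228.139095) / 13873.261832 = -21.972814
y = (83.446·-8228.139095 − -1597.360504·153.236) / 13873.261832 = -31.847749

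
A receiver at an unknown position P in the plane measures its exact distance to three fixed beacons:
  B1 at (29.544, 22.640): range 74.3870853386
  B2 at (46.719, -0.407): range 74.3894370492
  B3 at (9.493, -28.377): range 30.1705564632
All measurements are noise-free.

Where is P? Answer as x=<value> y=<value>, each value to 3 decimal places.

eq1: (x − 29.544)² + (y − 22.640)² = 74.3870853386²
eq2: (x − 46.719)² + (y + 0.407)² = 74.3894370492²
eq3: (x − 9.493)² + (y + 28.377)² = 30.1705564632²
eq3−eq2, eq3−eq1 (x²,y² cancel):
  74.452·x + 55.940·y = -3336.066435
  40.102·x + 102.034·y = -4133.129630
det = 74.452·102.034 − 55.940·40.102 = 5353.329488
x = (-3336.066435·102.034 − 55.940·-4133.129630) / 5353.329488 = -20.395705
y = (74.452·-4133.129630 − -3336.066435·40.102) / 5353.329488 = -32.491337

x=-20.396 y=-32.491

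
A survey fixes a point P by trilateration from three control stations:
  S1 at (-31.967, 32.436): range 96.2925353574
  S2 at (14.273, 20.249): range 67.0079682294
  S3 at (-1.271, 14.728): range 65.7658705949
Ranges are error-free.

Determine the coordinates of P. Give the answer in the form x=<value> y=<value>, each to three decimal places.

x=23.775 y=-46.082

eq1: (x + 31.967)² + (y − 32.436)² = 96.2925353574²
eq2: (x − 14.273)² + (y − 20.249)² = 67.0079682294²
eq3: (x + 1.271)² + (y − 14.728)² = 65.7658705949²
eq2−eq1, eq2−eq3 (x²,y² cancel):
  -92.480·x + 24.374·y = -3321.941904
  -31.088·x − 11.042·y = -230.293034
det = -92.480·-11.042 − 24.374·-31.088 = 1778.903072
x = (-3321.941904·-11.042 − 24.374·-230.293034) / 1778.903072 = 23.775351
y = (-92.480·-230.293034 − -3321.941904·-31.088) / 1778.903072 = -46.081786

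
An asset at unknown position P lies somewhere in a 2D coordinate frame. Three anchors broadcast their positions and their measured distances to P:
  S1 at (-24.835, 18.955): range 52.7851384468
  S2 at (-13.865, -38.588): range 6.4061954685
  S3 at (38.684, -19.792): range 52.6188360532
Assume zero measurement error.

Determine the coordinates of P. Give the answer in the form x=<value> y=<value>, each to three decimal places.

x=-12.415 y=-32.348

eq1: (x + 24.835)² + (y − 18.955)² = 52.7851384468²
eq2: (x + 13.865)² + (y + 38.588)² = 6.4061954685²
eq3: (x − 38.684)² + (y + 19.792)² = 52.6188360532²
eq1−eq3, eq1−eq2 (x²,y² cancel):
  127.038·x − 77.494·y = 929.634803
  21.940·x − 115.086·y = 3450.434219
det = 127.038·-115.086 − -77.494·21.940 = -12920.076908
x = (929.634803·-115.086 − -77.494·3450.434219) / -12920.076908 = -12.414787
y = (127.038·3450.434219 − 929.634803·21.940) / -12920.076908 = -32.348110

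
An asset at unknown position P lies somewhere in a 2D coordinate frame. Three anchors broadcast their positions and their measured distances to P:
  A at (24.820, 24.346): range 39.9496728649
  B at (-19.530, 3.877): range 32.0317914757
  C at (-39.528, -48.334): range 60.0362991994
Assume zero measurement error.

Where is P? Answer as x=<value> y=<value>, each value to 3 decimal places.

eq1: (x − 24.820)² + (y − 24.346)² = 39.9496728649²
eq2: (x + 19.530)² + (y − 3.877)² = 32.0317914757²
eq3: (x + 39.528)² + (y + 48.334)² = 60.0362991994²
eq2−eq1, eq2−eq3 (x²,y² cancel):
  88.700·x + 40.938·y = 242.367390
  -39.996·x − 104.422·y = 923.864755
det = 88.700·-104.422 − 40.938·-39.996 = -7624.875152
x = (242.367390·-104.422 − 40.938·923.864755) / -7624.875152 = 8.279436
y = (88.700·923.864755 − 242.367390·-39.996) / -7624.875152 = -12.018627

x=8.279 y=-12.019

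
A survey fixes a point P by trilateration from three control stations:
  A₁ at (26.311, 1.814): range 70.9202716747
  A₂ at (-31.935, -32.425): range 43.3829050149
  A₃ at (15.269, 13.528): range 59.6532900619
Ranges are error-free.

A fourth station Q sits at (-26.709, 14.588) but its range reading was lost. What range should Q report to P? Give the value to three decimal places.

18.332

eq1: (x − 26.311)² + (y − 1.814)² = 70.9202716747²
eq2: (x + 31.935)² + (y + 32.425)² = 43.3829050149²
eq3: (x − 15.269)² + (y − 13.528)² = 59.6532900619²
eq1−eq2, eq1−eq3 (x²,y² cancel):
  -116.492·x − 68.478·y = 4523.274020
  -22.084·x + 23.428·y = 1191.759747
det = -116.492·23.428 − -68.478·-22.084 = -4241.442728
x = (4523.274020·23.428 − -68.478·1191.759747) / -4241.442728 = -44.225656
y = (-116.492·1191.759747 − 4523.274020·-22.084) / -4241.442728 = 9.180483
|P − Q| = √((-44.225656 − -26.709)² + (9.180483 − 14.588)²) = 18.332334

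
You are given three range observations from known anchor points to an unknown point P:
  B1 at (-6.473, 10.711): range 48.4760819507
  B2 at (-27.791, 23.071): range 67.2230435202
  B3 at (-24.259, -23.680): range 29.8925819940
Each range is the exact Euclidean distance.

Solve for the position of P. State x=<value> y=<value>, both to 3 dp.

x=2.542 y=-36.919

eq1: (x + 6.473)² + (y − 10.711)² = 48.4760819507²
eq2: (x + 27.791)² + (y − 23.071)² = 67.2230435202²
eq3: (x + 24.259)² + (y + 23.680)² = 29.8925819940²
eq1−eq3, eq1−eq2 (x²,y² cancel):
  -35.572·x − 68.782·y = 2448.980294
  -42.636·x + 24.720·y = -1021.021587
det = -35.572·24.720 − -68.782·-42.636 = -3811.929192
x = (2448.980294·24.720 − -68.782·-1021.021587) / -3811.929192 = 2.541787
y = (-35.572·-1021.021587 − 2448.980294·-42.636) / -3811.929192 = -36.919496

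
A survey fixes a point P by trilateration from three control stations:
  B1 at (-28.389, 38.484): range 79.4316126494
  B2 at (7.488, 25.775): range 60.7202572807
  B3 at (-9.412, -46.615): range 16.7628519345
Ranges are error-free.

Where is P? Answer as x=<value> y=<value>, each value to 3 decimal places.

x=2.412 y=-34.733

eq1: (x + 28.389)² + (y − 38.484)² = 79.4316126494²
eq2: (x − 7.488)² + (y − 25.775)² = 60.7202572807²
eq3: (x + 9.412)² + (y + 46.615)² = 16.7628519345²
eq3−eq1, eq3−eq2 (x²,y² cancel):
  -37.954·x + 170.198·y = -6002.978275
  33.800·x + 144.780·y = -4947.079639
det = -37.954·144.780 − 170.198·33.800 = -11247.672520
x = (-6002.978275·144.780 − 170.198·-4947.079639) / -11247.672520 = 2.411889
y = (-37.954·-4947.079639 − -6002.978275·33.800) / -11247.672520 = -34.732708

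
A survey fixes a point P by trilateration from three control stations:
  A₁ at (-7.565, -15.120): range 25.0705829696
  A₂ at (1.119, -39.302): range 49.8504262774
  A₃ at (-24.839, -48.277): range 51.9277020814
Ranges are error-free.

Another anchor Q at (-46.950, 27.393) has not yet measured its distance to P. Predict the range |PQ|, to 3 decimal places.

eq1: (x + 7.565)² + (y + 15.120)² = 25.0705829696²
eq2: (x − 1.119)² + (y + 39.302)² = 49.8504262774²
eq3: (x + 24.839)² + (y + 48.277)² = 51.9277020814²
eq3−eq1, eq3−eq2 (x²,y² cancel):
  34.548·x + 66.314·y = -593.848912
  51.916·x + 17.950·y = -1190.324042
det = 34.548·17.950 − 66.314·51.916 = -2822.621024
x = (-593.848912·17.950 − 66.314·-1190.324042) / -2822.621024 = -24.188710
y = (34.548·-1190.324042 − -593.848912·51.916) / -2822.621024 = 3.646630
|P − Q| = √((-24.188710 − -46.950)² + (3.646630 − 27.393)²) = 32.893258

32.893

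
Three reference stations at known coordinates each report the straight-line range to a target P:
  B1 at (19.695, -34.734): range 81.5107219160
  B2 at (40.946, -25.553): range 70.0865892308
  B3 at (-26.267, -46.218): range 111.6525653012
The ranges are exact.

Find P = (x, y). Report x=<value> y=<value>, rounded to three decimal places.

eq1: (x − 19.695)² + (y + 34.734)² = 81.5107219160²
eq2: (x − 40.946)² + (y + 25.553)² = 70.0865892308²
eq3: (x + 26.267)² + (y + 46.218)² = 111.6525653012²
eq2−eq1, eq2−eq3 (x²,y² cancel):
  -42.502·x − 18.362·y = -2467.054741
  -134.426·x − 41.330·y = -7057.637260
det = -42.502·-41.330 − -18.362·-134.426 = -711.722552
x = (-2467.054741·-41.330 − -18.362·-7057.637260) / -711.722552 = 38.819850
y = (-42.502·-7057.637260 − -2467.054741·-134.426) / -711.722552 = 44.501332

x=38.820 y=44.501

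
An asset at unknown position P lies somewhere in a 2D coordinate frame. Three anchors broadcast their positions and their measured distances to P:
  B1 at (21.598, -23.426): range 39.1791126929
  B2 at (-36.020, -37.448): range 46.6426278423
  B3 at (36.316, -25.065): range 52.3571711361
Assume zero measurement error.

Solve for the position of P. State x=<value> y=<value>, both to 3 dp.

x=-9.240 y=0.741

eq1: (x − 21.598)² + (y + 23.426)² = 39.1791126929²
eq2: (x + 36.020)² + (y + 37.448)² = 46.6426278423²
eq3: (x − 36.316)² + (y + 25.065)² = 52.3571711361²
eq3−eq1, eq3−eq2 (x²,y² cancel):
  -29.436·x + 3.278·y = 274.415497
  -144.672·x − 24.766·y = 1318.425660
det = -29.436·-24.766 − 3.278·-144.672 = 1203.246792
x = (274.415497·-24.766 − 3.278·1318.425660) / 1203.246792 = -9.239978
y = (-29.436·1318.425660 − 274.415497·-144.672) / 1203.246792 = 0.740547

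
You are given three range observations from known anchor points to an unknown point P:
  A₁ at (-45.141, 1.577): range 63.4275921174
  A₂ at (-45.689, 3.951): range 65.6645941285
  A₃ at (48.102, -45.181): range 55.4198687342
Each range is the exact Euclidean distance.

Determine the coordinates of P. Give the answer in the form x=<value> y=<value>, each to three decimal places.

x=-7.170 y=-49.229

eq1: (x + 45.141)² + (y − 1.577)² = 63.4275921174²
eq2: (x + 45.689)² + (y − 3.951)² = 65.6645941285²
eq3: (x − 48.102)² + (y + 45.181)² = 55.4198687342²
eq1−eq3, eq1−eq2 (x²,y² cancel):
  186.486·x − 93.516·y = 3266.625946
  -1.096·x + 4.748·y = -225.881168
det = 186.486·4.748 − -93.516·-1.096 = 782.941992
x = (3266.625946·4.748 − -93.516·-225.881168) / 782.941992 = -7.169833
y = (186.486·-225.881168 − 3266.625946·-1.096) / 782.941992 = -49.229003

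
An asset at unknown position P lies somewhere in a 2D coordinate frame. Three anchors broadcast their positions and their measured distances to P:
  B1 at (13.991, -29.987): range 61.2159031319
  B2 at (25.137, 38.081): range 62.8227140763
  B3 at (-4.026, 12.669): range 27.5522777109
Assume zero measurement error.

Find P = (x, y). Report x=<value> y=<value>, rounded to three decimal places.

eq1: (x − 13.991)² + (y + 29.987)² = 61.2159031319²
eq2: (x − 25.137)² + (y − 38.081)² = 62.8227140763²
eq3: (x + 4.026)² + (y − 12.669)² = 27.5522777109²
eq1−eq2, eq1−eq3 (x²,y² cancel):
  22.292·x + 136.136·y = 787.756472
  -36.034·x + 85.312·y = 2070.002776
det = 22.292·85.312 − 136.136·-36.034 = 6807.299728
x = (787.756472·85.312 − 136.136·2070.002776) / 6807.299728 = -31.524514
y = (22.292·2070.002776 − 787.756472·-36.034) / 6807.299728 = 10.948617

x=-31.525 y=10.949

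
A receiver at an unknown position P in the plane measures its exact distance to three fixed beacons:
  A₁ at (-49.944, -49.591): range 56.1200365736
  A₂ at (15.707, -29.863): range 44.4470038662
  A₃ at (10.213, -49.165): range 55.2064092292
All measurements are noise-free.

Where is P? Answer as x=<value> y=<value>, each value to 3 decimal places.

x=-19.352 y=-2.542

eq1: (x + 49.944)² + (y + 49.591)² = 56.1200365736²
eq2: (x − 15.707)² + (y + 29.863)² = 44.4470038662²
eq3: (x − 10.213)² + (y + 49.165)² = 55.2064092292²
eq2−eq3, eq2−eq1 (x²,y² cancel):
  -10.988·x − 38.604·y = 310.782509
  -131.302·x − 39.456·y = 2641.239447
det = -10.988·-39.456 − -38.604·-131.302 = -4635.239880
x = (310.782509·-39.456 − -38.604·2641.239447) / -4635.239880 = -19.351787
y = (-10.988·2641.239447 − 310.782509·-131.302) / -4635.239880 = -2.542355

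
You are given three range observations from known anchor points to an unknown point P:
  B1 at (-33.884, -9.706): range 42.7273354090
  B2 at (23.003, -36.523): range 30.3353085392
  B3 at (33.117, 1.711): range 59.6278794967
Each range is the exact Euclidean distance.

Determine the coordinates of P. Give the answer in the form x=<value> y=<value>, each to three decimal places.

eq1: (x + 33.884)² + (y + 9.706)² = 42.7273354090²
eq2: (x − 23.003)² + (y + 36.523)² = 30.3353085392²
eq3: (x − 33.117)² + (y − 1.711)² = 59.6278794967²
eq1−eq3, eq1−eq2 (x²,y² cancel):
  134.002·x + 22.834·y = -1872.527504
  113.774·x − 53.634·y = 1526.129893
det = 134.002·-53.634 − 22.834·113.774 = -9784.978784
x = (-1872.527504·-53.634 − 22.834·1526.129893) / -9784.978784 = -6.702466
y = (134.002·1526.129893 − -1872.527504·113.774) / -9784.978784 = -42.672489

x=-6.702 y=-42.672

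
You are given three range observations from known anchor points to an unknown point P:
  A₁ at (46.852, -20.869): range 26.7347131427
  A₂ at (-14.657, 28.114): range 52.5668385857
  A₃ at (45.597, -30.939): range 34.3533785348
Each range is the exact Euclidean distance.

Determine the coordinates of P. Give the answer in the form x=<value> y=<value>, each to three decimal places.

eq1: (x − 46.852)² + (y + 20.869)² = 26.7347131427²
eq2: (x + 14.657)² + (y − 28.114)² = 52.5668385857²
eq3: (x − 45.597)² + (y + 30.939)² = 34.3533785348²
eq3−eq2, eq3−eq1 (x²,y² cancel):
  -120.508·x + 118.106·y = -3614.201387
  2.510·x + 20.140·y = 59.726665
det = -120.508·20.140 − 118.106·2.510 = -2723.477180
x = (-3614.201387·20.140 − 118.106·59.726665) / -2723.477180 = 29.316968
y = (-120.508·59.726665 − -3614.201387·2.510) / -2723.477180 = -0.688129

x=29.317 y=-0.688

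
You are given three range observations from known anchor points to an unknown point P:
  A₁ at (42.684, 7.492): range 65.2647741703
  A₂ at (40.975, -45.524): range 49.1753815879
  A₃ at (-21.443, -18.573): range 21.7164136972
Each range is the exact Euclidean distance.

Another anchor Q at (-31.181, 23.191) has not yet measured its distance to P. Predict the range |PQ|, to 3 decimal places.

eq1: (x − 42.684)² + (y − 7.492)² = 65.2647741703²
eq2: (x − 40.975)² + (y + 45.524)² = 49.1753815879²
eq3: (x + 21.443)² + (y + 18.573)² = 21.7164136972²
eq2−eq1, eq2−eq3 (x²,y² cancel):
  3.418·x + 106.032·y = -3714.603874
  -124.836·x + 53.902·y = -1000.011093
det = 3.418·53.902 − 106.032·-124.836 = 13420.847788
x = (-3714.603874·53.902 − 106.032·-1000.011093) / 13420.847788 = -7.018290
y = (3.418·-1000.011093 − -3714.603874·-124.836) / 13420.847788 = -34.806618
|P − Q| = √((-7.018290 − -31.181)² + (-34.806618 − 23.191)²) = 62.829613

62.830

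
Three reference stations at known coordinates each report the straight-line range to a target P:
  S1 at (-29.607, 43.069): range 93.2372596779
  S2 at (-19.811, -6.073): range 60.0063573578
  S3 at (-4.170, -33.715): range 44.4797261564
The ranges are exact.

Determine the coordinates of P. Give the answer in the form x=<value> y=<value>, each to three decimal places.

eq1: (x + 29.607)² + (y − 43.069)² = 93.2372596779²
eq2: (x + 19.811)² + (y + 6.073)² = 60.0063573578²
eq3: (x + 4.170)² + (y + 33.715)² = 44.4797261564²
eq3−eq1, eq3−eq2 (x²,y² cancel):
  -50.874·x + 153.568·y = -5137.317468
  -31.282·x + 55.284·y = -2347.049959
det = -50.874·55.284 − 153.568·-31.282 = 1991.395960
x = (-5137.317468·55.284 − 153.568·-2347.049959) / 1991.395960 = 38.375246
y = (-50.874·-2347.049959 − -5137.317468·-31.282) / 1991.395960 = -20.740097

x=38.375 y=-20.740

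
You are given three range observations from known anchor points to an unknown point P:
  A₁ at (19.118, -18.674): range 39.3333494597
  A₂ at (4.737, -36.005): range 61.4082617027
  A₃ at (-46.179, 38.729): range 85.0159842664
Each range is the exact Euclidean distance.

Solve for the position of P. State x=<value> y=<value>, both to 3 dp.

eq1: (x − 19.118)² + (y + 18.674)² = 39.3333494597²
eq2: (x − 4.737)² + (y + 36.005)² = 61.4082617027²
eq3: (x + 46.179)² + (y − 38.729)² = 85.0159842664²
eq1−eq2, eq1−eq3 (x²,y² cancel):
  -28.762·x − 34.662·y = -1619.279232
  -130.594·x + 114.806·y = -2762.385919
det = -28.762·114.806 − -34.662·-130.594 = -7828.699400
x = (-1619.279232·114.806 − -34.662·-2762.385919) / -7828.699400 = 35.976958
y = (-28.762·-2762.385919 − -1619.279232·-130.594) / -7828.699400 = 16.863134

x=35.977 y=16.863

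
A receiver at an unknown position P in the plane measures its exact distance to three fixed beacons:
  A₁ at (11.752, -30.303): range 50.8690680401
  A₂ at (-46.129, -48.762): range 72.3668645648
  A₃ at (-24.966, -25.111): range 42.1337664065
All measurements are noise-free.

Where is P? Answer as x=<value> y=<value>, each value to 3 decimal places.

x=-11.650 y=14.863

eq1: (x − 11.752)² + (y + 30.303)² = 50.8690680401²
eq2: (x + 46.129)² + (y + 48.762)² = 72.3668645648²
eq3: (x + 24.966)² + (y + 25.111)² = 42.1337664065²
eq3−eq1, eq3−eq2 (x²,y² cancel):
  73.436·x − 10.384·y = -1009.889976
  -42.326·x − 47.302·y = -209.955007
det = 73.436·-47.302 − -10.384·-42.326 = -3913.182856
x = (-1009.889976·-47.302 − -10.384·-209.955007) / -3913.182856 = -11.650272
y = (73.436·-209.955007 − -1009.889976·-42.326) / -3913.182856 = 14.863312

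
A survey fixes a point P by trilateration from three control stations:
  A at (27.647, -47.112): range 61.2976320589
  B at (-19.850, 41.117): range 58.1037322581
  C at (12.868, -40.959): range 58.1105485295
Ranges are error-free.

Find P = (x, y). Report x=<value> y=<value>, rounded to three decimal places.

x=31.569 y=14.060

eq1: (x − 27.647)² + (y + 47.112)² = 61.2976320589²
eq2: (x + 19.850)² + (y − 41.117)² = 58.1037322581²
eq3: (x − 12.868)² + (y + 40.959)² = 58.1105485295²
eq2−eq3, eq2−eq1 (x²,y² cancel):
  65.436·x − 164.152·y = -242.197232
  94.994·x − 176.458·y = 517.910970
det = 65.436·-176.458 − -164.152·94.994 = 4046.749400
x = (-242.197232·-176.458 − -164.152·517.910970) / 4046.749400 = 31.569477
y = (65.436·517.910970 − -242.197232·94.994) / 4046.749400 = 14.060002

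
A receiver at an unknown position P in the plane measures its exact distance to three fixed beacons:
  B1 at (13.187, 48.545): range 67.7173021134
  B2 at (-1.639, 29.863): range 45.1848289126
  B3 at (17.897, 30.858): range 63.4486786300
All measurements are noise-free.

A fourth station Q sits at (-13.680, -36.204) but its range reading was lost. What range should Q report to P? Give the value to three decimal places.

eq1: (x − 13.187)² + (y − 48.545)² = 67.7173021134²
eq2: (x + 1.639)² + (y − 29.863)² = 45.1848289126²
eq3: (x − 17.897)² + (y − 30.858)² = 63.4486786300²
eq1−eq2, eq1−eq3 (x²,y² cancel):
  -29.652·x − 37.364·y = 907.935338
  9.420·x − 35.374·y = -698.097035
det = -29.652·-35.374 − -37.364·9.420 = 1400.878728
x = (907.935338·-35.374 − -37.364·-698.097035) / 1400.878728 = -41.546068
y = (-29.652·-698.097035 − 907.935338·9.420) / 1400.878728 = 8.671145
|P − Q| = √((-41.546068 − -13.680)² + (8.671145 − -36.204)²) = 52.823256

52.823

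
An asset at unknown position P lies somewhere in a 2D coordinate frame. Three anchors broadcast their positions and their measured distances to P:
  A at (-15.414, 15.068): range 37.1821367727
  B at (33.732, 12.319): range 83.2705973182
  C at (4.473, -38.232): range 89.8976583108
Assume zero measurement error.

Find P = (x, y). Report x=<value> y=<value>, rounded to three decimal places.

eq1: (x + 15.414)² + (y − 15.068)² = 37.1821367727²
eq2: (x − 33.732)² + (y − 12.319)² = 83.2705973182²
eq3: (x − 4.473)² + (y + 38.232)² = 89.8976583108²
eq1−eq2, eq1−eq3 (x²,y² cancel):
  98.292·x − 5.498·y = -4726.511518
  39.774·x − 106.600·y = -5682.020142
det = 98.292·-106.600 − -5.498·39.774 = -10259.249748
x = (-4726.511518·-106.600 − -5.498·-5682.020142) / -10259.249748 = -46.066369
y = (98.292·-5682.020142 − -4726.511518·39.774) / -10259.249748 = 36.114225

x=-46.066 y=36.114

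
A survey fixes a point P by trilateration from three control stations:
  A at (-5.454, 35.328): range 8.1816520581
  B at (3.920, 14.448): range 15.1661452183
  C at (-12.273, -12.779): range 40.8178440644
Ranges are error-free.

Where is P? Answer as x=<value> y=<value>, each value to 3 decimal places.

x=-4.230 y=27.238

eq1: (x + 5.454)² + (y − 35.328)² = 8.1816520581²
eq2: (x − 3.920)² + (y − 14.448)² = 15.1661452183²
eq3: (x + 12.273)² + (y + 12.779)² = 40.8178440644²
eq1−eq3, eq1−eq2 (x²,y² cancel):
  -13.638·x − 96.214·y = -2563.041294
  18.748·x − 41.760·y = -1216.775126
det = -13.638·-41.760 − -96.214·18.748 = 2373.342952
x = (-2563.041294·-41.760 − -96.214·-1216.775126) / 2373.342952 = -4.229560
y = (-13.638·-1216.775126 − -2563.041294·18.748) / 2373.342952 = 27.238490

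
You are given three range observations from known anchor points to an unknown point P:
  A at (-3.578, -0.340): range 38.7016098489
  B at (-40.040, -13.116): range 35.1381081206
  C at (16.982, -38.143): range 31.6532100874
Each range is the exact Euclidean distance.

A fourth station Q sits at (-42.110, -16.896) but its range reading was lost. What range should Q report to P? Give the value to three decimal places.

eq1: (x + 3.578)² + (y + 0.340)² = 38.7016098489²
eq2: (x + 40.040)² + (y + 13.116)² = 35.1381081206²
eq3: (x − 16.982)² + (y + 38.143)² = 31.6532100874²
eq2−eq1, eq2−eq3 (x²,y² cancel):
  72.924·x + 25.552·y = -2025.441335
  114.044·x − 50.054·y = 200.806650
det = 72.924·-50.054 − 25.552·114.044 = -6564.190184
x = (-2025.441335·-50.054 − 25.552·200.806650) / -6564.190184 = -14.662956
y = (72.924·200.806650 − -2025.441335·114.044) / -6564.190184 = -37.420161
|P − Q| = √((-14.662956 − -42.110)² + (-37.420161 − -16.896)²) = 34.272167

34.272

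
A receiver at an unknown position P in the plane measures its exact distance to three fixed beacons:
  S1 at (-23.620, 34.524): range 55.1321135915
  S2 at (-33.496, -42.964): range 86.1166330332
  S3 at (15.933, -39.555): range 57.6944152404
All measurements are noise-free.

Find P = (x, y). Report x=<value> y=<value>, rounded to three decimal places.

eq1: (x + 23.620)² + (y − 34.524)² = 55.1321135915²
eq2: (x + 33.496)² + (y + 42.964)² = 86.1166330332²
eq3: (x − 15.933)² + (y + 39.555)² = 57.6944152404²
eq2−eq3, eq2−eq1 (x²,y² cancel):
  98.858·x + 6.818·y = 2938.000137
  19.752·x + 154.976·y = 3158.448200
det = 98.858·154.976 − 6.818·19.752 = 15185.948272
x = (2938.000137·154.976 − 6.818·3158.448200) / 15185.948272 = 28.564908
y = (98.858·3158.448200 − 2938.000137·19.752) / 15185.948272 = 16.739586

x=28.565 y=16.740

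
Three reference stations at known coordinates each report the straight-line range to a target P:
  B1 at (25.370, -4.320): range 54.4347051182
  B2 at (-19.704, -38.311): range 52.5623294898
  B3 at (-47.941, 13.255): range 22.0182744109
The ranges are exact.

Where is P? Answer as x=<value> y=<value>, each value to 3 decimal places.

eq1: (x − 25.370)² + (y + 4.320)² = 54.4347051182²
eq2: (x + 19.704)² + (y + 38.311)² = 52.5623294898²
eq3: (x + 47.941)² + (y − 13.255)² = 22.0182744109²
eq1−eq3, eq1−eq2 (x²,y² cancel):
  -146.622·x + 35.150·y = 4290.067919
  -90.148·x − 67.982·y = 1394.019677
det = -146.622·-67.982 − 35.150·-90.148 = 13136.359004
x = (4290.067919·-67.982 − 35.150·1394.019677) / 13136.359004 = -25.931629
y = (-146.622·1394.019677 − 4290.067919·-90.148) / 13136.359004 = 13.881098

x=-25.932 y=13.881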